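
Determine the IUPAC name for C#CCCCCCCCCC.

undec-1-yne

Counting along the main chain through the multiple bond gives 11 carbons: the parent is undecane.
A C≡C triple bond in the chain gives the infix -yne-.
Number the chain so that numbering from this end puts the triple bond at C-1 rather than C-10.
This places the triple bond between C-1 and C-2.
The name is undec-1-yne.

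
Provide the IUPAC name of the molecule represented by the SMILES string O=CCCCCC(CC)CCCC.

The longest carbon chain that includes the –CHO group has 10 carbons, so the parent hydride is decane.
An aldehyde (terminal –CHO) is the principal characteristic group, giving the suffix -al.
Number the chain so that the aldehyde carbon is C-1 by definition.
With this numbering: an ethyl group at C-6.
The name is 6-ethyldecanal.

6-ethyldecanal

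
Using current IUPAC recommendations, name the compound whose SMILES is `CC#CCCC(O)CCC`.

Counting along the main chain through the –OH group and the multiple bond gives 9 carbons: the parent is nonane.
The highest-priority functional group is an alcohol (–OH), so the name ends in -ol.
There is one C≡C triple bond, indicated by the ending -yne.
The numbering direction is chosen so that numbering from this end puts the hydroxyl group at C-4 rather than C-6.
With this numbering: the hydroxyl at C-4; the triple bond between C-7 and C-8.
Assembling the pieces gives non-7-yn-4-ol.

non-7-yn-4-ol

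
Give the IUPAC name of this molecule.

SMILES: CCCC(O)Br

1-bromobutan-1-ol

Counting along the main chain through the –OH group gives 4 carbons: the parent is butane.
The highest-priority functional group is an alcohol (–OH), so the name ends in -ol.
Choose the numbering such that numbering from this end puts the hydroxyl group at C-1 rather than C-4.
That gives the hydroxyl at C-1; a bromo group at C-1.
Assembling the pieces gives 1-bromobutan-1-ol.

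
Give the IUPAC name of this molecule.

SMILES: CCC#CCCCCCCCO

undec-8-yn-1-ol

Counting along the main chain through the –OH group and the multiple bond gives 11 carbons: the parent is undecane.
The principal characteristic group is an alcohol (–OH), named with the suffix -ol.
A C≡C triple bond in the chain gives the infix -yne-.
Choose the numbering such that numbering from this end puts the hydroxyl group at C-1 rather than C-11.
This places the hydroxyl at C-1; the triple bond between C-8 and C-9.
Putting it together: undec-8-yn-1-ol.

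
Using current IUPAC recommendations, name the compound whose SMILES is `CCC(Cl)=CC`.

Counting along the main chain through the multiple bond gives 5 carbons: the parent is pentane.
The chain contains a C=C double bond, so the unsaturation ending is -ene.
The numbering direction is chosen so that numbering from this end puts the double bond at C-2 rather than C-3.
This places the double bond between C-2 and C-3; a chloro group at C-3.
The name is 3-chloropent-2-ene.

3-chloropent-2-ene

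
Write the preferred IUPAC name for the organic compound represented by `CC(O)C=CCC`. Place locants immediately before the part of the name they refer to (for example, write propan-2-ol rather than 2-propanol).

hex-3-en-2-ol

The longest carbon chain that includes the –OH group and the multiple bond has 6 carbons, so the parent hydride is hexane.
An alcohol (–OH) is the principal characteristic group, giving the suffix -ol.
The chain contains a C=C double bond, so the unsaturation ending is -ene.
Number the chain so that numbering from this end puts the hydroxyl group at C-2 rather than C-5.
With this numbering: the hydroxyl at C-2; the double bond between C-3 and C-4.
Putting it together: hex-3-en-2-ol.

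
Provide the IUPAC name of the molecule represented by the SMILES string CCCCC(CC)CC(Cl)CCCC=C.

The longest chain bearing the multiple bond is 12 carbons long (dodecane).
A C=C double bond in the chain gives the infix -ene-.
Number the chain so that numbering from this end puts the double bond at C-1 rather than C-11.
That gives the double bond between C-1 and C-2; a chloro group at C-6; an ethyl group at C-8.
The substituents are ordered alphabetically, ignoring any di-/tri- multipliers.
Assembling the pieces gives 6-chloro-8-ethyldodec-1-ene.

6-chloro-8-ethyldodec-1-ene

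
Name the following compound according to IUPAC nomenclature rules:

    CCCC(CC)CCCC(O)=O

5-ethyloctanoic acid

The longest chain bearing the –COOH group is 8 carbons long (octane).
The principal characteristic group is a carboxylic acid (terminal –COOH), named with the suffix -oic acid.
Number the chain so that the carboxylic acid carbon is C-1 by definition.
With this numbering: an ethyl group at C-5.
The name is 5-ethyloctanoic acid.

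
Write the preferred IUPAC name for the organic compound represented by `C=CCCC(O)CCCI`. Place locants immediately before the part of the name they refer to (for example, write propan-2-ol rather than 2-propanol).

1-iodooct-7-en-4-ol

The longest chain bearing the –OH group and the multiple bond is 8 carbons long (octane).
The principal characteristic group is an alcohol (–OH), named with the suffix -ol.
A C=C double bond in the chain gives the infix -ene-.
Choose the numbering such that numbering from this end puts the hydroxyl group at C-4 rather than C-5.
With this numbering: the hydroxyl at C-4; the double bond between C-7 and C-8; an iodo group at C-1.
Putting it together: 1-iodooct-7-en-4-ol.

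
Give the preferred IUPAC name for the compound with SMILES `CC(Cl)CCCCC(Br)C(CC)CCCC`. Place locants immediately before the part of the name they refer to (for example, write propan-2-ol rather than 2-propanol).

The longest continuous carbon chain has 12 atoms, so the parent hydride is dodecane.
Number the chain so that the substituent locant set {2,7,8} is lower than {5,6,11} at the first point of difference.
With this numbering: a bromo group at C-7; a chloro group at C-2; an ethyl group at C-8.
Substituent prefixes are cited in alphabetical order (multiplying prefixes like di-/tri- are ignored for ordering).
The name is 7-bromo-2-chloro-8-ethyldodecane.

7-bromo-2-chloro-8-ethyldodecane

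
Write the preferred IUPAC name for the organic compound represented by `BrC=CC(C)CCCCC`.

Counting along the main chain through the multiple bond gives 8 carbons: the parent is octane.
A C=C double bond in the chain gives the infix -ene-.
Number the chain so that numbering from this end puts the double bond at C-1 rather than C-7.
That gives the double bond between C-1 and C-2; a bromo group at C-1; a methyl group at C-3.
Substituent prefixes are cited in alphabetical order (multiplying prefixes like di-/tri- are ignored for ordering).
Putting it together: 1-bromo-3-methyloct-1-ene.

1-bromo-3-methyloct-1-ene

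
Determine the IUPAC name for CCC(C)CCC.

3-methylhexane

The longest continuous carbon chain has 6 atoms, so the parent hydride is hexane.
The numbering direction is chosen so that the substituent locant set {3} is lower than {4} at the first point of difference.
With this numbering: a methyl group at C-3.
Assembling the pieces gives 3-methylhexane.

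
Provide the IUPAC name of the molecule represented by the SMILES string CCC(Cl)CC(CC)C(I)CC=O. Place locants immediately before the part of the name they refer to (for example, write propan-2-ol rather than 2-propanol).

The longest carbon chain that includes the –CHO group has 8 carbons, so the parent hydride is octane.
The principal characteristic group is an aldehyde (terminal –CHO), named with the suffix -al.
The numbering direction is chosen so that the aldehyde carbon is C-1 by definition.
With this numbering: a chloro group at C-6; an ethyl group at C-4; an iodo group at C-3.
Substituent prefixes are cited in alphabetical order (multiplying prefixes like di-/tri- are ignored for ordering).
The name is 6-chloro-4-ethyl-3-iodooctanal.

6-chloro-4-ethyl-3-iodooctanal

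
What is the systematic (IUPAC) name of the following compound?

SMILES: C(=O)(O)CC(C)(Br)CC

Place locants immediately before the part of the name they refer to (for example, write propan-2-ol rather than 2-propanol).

Counting along the main chain through the –COOH group gives 5 carbons: the parent is pentane.
The principal characteristic group is a carboxylic acid (terminal –COOH), named with the suffix -oic acid.
Choose the numbering such that the carboxylic acid carbon is C-1 by definition.
With this numbering: a bromo group at C-3; a methyl group at C-3.
The substituents are ordered alphabetically, ignoring any di-/tri- multipliers.
Putting it together: 3-bromo-3-methylpentanoic acid.

3-bromo-3-methylpentanoic acid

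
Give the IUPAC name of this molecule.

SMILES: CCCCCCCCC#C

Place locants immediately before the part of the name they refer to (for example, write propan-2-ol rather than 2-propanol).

The longest carbon chain that includes the multiple bond has 10 carbons, so the parent hydride is decane.
There is one C≡C triple bond, indicated by the ending -yne.
Number the chain so that numbering from this end puts the triple bond at C-1 rather than C-9.
With this numbering: the triple bond between C-1 and C-2.
Assembling the pieces gives dec-1-yne.

dec-1-yne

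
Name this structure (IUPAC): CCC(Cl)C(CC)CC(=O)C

5-chloro-4-ethylheptan-2-one

Counting along the main chain through the carbonyl gives 7 carbons: the parent is heptane.
The highest-priority functional group is a ketone (C=O on an internal carbon), so the name ends in -one.
Number the chain so that numbering from this end puts the carbonyl group at C-2 rather than C-6.
That gives the carbonyl at C-2; a chloro group at C-5; an ethyl group at C-4.
The substituents are ordered alphabetically, ignoring any di-/tri- multipliers.
Assembling the pieces gives 5-chloro-4-ethylheptan-2-one.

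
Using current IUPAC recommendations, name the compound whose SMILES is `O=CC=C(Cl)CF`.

3-chloro-4-fluorobut-2-enal

The longest carbon chain that includes the –CHO group and the multiple bond has 4 carbons, so the parent hydride is butane.
The highest-priority functional group is an aldehyde (terminal –CHO), so the name ends in -al.
The chain contains a C=C double bond, so the unsaturation ending is -ene.
The numbering direction is chosen so that the aldehyde carbon is C-1 by definition.
That gives the double bond between C-2 and C-3; a chloro group at C-3; a fluoro group at C-4.
The substituents are ordered alphabetically, ignoring any di-/tri- multipliers.
Assembling the pieces gives 3-chloro-4-fluorobut-2-enal.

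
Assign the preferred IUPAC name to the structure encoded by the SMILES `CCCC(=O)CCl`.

1-chloropentan-2-one

The longest chain bearing the carbonyl is 5 carbons long (pentane).
The principal characteristic group is a ketone (C=O on an internal carbon), named with the suffix -one.
The numbering direction is chosen so that numbering from this end puts the carbonyl group at C-2 rather than C-4.
This places the carbonyl at C-2; a chloro group at C-1.
Assembling the pieces gives 1-chloropentan-2-one.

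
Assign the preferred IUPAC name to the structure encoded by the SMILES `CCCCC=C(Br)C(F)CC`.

4-bromo-3-fluoronon-4-ene

Counting along the main chain through the multiple bond gives 9 carbons: the parent is nonane.
There is one C=C double bond, indicated by the ending -ene.
Choose the numbering such that numbering from this end puts the double bond at C-4 rather than C-5.
With this numbering: the double bond between C-4 and C-5; a bromo group at C-4; a fluoro group at C-3.
Substituent prefixes are cited in alphabetical order (multiplying prefixes like di-/tri- are ignored for ordering).
Assembling the pieces gives 4-bromo-3-fluoronon-4-ene.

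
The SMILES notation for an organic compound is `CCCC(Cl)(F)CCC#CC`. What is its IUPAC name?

The longest carbon chain that includes the multiple bond has 9 carbons, so the parent hydride is nonane.
The chain contains a C≡C triple bond, so the unsaturation ending is -yne.
Choose the numbering such that numbering from this end puts the triple bond at C-2 rather than C-7.
This places the triple bond between C-2 and C-3; a chloro group at C-6; a fluoro group at C-6.
Prefixes are listed alphabetically: chloro, fluoro.
The name is 6-chloro-6-fluoronon-2-yne.

6-chloro-6-fluoronon-2-yne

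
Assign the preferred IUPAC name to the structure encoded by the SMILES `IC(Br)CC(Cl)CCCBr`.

The longest continuous carbon chain has 6 atoms, so the parent hydride is hexane.
Choose the numbering such that the substituent locant set {1,1,3,6} is lower than {1,4,6,6} at the first point of difference.
This places bromo groups at C-1 and C-6; a chloro group at C-3; an iodo group at C-1.
Substituent prefixes are cited in alphabetical order (multiplying prefixes like di-/tri- are ignored for ordering).
The name is 1,6-dibromo-3-chloro-1-iodohexane.

1,6-dibromo-3-chloro-1-iodohexane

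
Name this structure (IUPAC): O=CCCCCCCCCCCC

dodecanal

The longest carbon chain that includes the –CHO group has 12 carbons, so the parent hydride is dodecane.
An aldehyde (terminal –CHO) is the principal characteristic group, giving the suffix -al.
Choose the numbering such that the aldehyde carbon is C-1 by definition.
Assembling the pieces gives dodecanal.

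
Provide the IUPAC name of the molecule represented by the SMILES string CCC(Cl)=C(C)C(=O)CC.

The longest chain bearing the carbonyl and the multiple bond is 7 carbons long (heptane).
The principal characteristic group is a ketone (C=O on an internal carbon), named with the suffix -one.
The chain contains a C=C double bond, so the unsaturation ending is -ene.
Choose the numbering such that numbering from this end puts the carbonyl group at C-3 rather than C-5.
With this numbering: the carbonyl at C-3; the double bond between C-4 and C-5; a chloro group at C-5; a methyl group at C-4.
Substituent prefixes are cited in alphabetical order (multiplying prefixes like di-/tri- are ignored for ordering).
The name is 5-chloro-4-methylhept-4-en-3-one.

5-chloro-4-methylhept-4-en-3-one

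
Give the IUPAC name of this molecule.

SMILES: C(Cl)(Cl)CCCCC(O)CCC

9,9-dichlorononan-4-ol

The longest carbon chain that includes the –OH group has 9 carbons, so the parent hydride is nonane.
The highest-priority functional group is an alcohol (–OH), so the name ends in -ol.
Number the chain so that numbering from this end puts the hydroxyl group at C-4 rather than C-6.
This places the hydroxyl at C-4; two chloro groups at C-9.
The name is 9,9-dichlorononan-4-ol.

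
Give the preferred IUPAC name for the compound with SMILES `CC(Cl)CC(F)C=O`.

The longest carbon chain that includes the –CHO group has 5 carbons, so the parent hydride is pentane.
The highest-priority functional group is an aldehyde (terminal –CHO), so the name ends in -al.
Number the chain so that the aldehyde carbon is C-1 by definition.
With this numbering: a chloro group at C-4; a fluoro group at C-2.
Prefixes are listed alphabetically: chloro, fluoro.
The name is 4-chloro-2-fluoropentanal.

4-chloro-2-fluoropentanal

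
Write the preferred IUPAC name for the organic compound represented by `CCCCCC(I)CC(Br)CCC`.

The longest carbon chain is 11 atoms: the parent is undecane.
Choose the numbering such that the substituent locant set {4,6} is lower than {6,8} at the first point of difference.
That gives a bromo group at C-4; an iodo group at C-6.
The substituents are ordered alphabetically, ignoring any di-/tri- multipliers.
The name is 4-bromo-6-iodoundecane.

4-bromo-6-iodoundecane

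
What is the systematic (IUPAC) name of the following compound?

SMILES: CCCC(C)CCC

4-methylheptane

The longest continuous carbon chain has 7 atoms, so the parent hydride is heptane.
Numbering from either end gives identical locants here.
This places a methyl group at C-4.
The name is 4-methylheptane.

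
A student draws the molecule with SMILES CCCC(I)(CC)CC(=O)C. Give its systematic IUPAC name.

4-ethyl-4-iodoheptan-2-one

Counting along the main chain through the carbonyl gives 7 carbons: the parent is heptane.
The principal characteristic group is a ketone (C=O on an internal carbon), named with the suffix -one.
The numbering direction is chosen so that numbering from this end puts the carbonyl group at C-2 rather than C-6.
With this numbering: the carbonyl at C-2; an ethyl group at C-4; an iodo group at C-4.
Prefixes are listed alphabetically: ethyl, iodo.
Putting it together: 4-ethyl-4-iodoheptan-2-one.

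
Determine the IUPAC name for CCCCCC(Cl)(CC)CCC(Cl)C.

2,5-dichloro-5-ethyldecane

The longest continuous carbon chain has 10 atoms, so the parent hydride is decane.
Number the chain so that the substituent locant set {2,5,5} is lower than {6,6,9} at the first point of difference.
This places chloro groups at C-2 and C-5; an ethyl group at C-5.
Prefixes are listed alphabetically: chloro, ethyl.
Putting it together: 2,5-dichloro-5-ethyldecane.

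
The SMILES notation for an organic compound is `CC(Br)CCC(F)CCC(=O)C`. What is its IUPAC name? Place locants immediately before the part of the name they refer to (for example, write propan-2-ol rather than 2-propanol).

Counting along the main chain through the carbonyl gives 9 carbons: the parent is nonane.
A ketone (C=O on an internal carbon) is the principal characteristic group, giving the suffix -one.
The numbering direction is chosen so that numbering from this end puts the carbonyl group at C-2 rather than C-8.
With this numbering: the carbonyl at C-2; a bromo group at C-8; a fluoro group at C-5.
Prefixes are listed alphabetically: bromo, fluoro.
Putting it together: 8-bromo-5-fluorononan-2-one.

8-bromo-5-fluorononan-2-one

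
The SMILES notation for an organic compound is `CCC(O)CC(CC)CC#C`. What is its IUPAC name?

The longest carbon chain that includes the –OH group and the multiple bond has 8 carbons, so the parent hydride is octane.
An alcohol (–OH) is the principal characteristic group, giving the suffix -ol.
The chain contains a C≡C triple bond, so the unsaturation ending is -yne.
Number the chain so that numbering from this end puts the hydroxyl group at C-3 rather than C-6.
This places the hydroxyl at C-3; the triple bond between C-7 and C-8; an ethyl group at C-5.
Assembling the pieces gives 5-ethyloct-7-yn-3-ol.

5-ethyloct-7-yn-3-ol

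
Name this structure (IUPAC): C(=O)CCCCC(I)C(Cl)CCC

7-chloro-6-iododecanal

The longest carbon chain that includes the –CHO group has 10 carbons, so the parent hydride is decane.
The principal characteristic group is an aldehyde (terminal –CHO), named with the suffix -al.
Number the chain so that the aldehyde carbon is C-1 by definition.
This places a chloro group at C-7; an iodo group at C-6.
The substituents are ordered alphabetically, ignoring any di-/tri- multipliers.
The name is 7-chloro-6-iododecanal.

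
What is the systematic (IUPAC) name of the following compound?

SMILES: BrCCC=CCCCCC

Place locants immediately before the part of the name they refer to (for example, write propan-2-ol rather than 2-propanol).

1-bromonon-3-ene

The longest chain bearing the multiple bond is 9 carbons long (nonane).
There is one C=C double bond, indicated by the ending -ene.
The numbering direction is chosen so that numbering from this end puts the double bond at C-3 rather than C-6.
That gives the double bond between C-3 and C-4; a bromo group at C-1.
Assembling the pieces gives 1-bromonon-3-ene.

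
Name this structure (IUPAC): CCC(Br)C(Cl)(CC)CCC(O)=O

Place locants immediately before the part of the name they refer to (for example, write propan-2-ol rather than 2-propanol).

5-bromo-4-chloro-4-ethylheptanoic acid

Counting along the main chain through the –COOH group gives 7 carbons: the parent is heptane.
A carboxylic acid (terminal –COOH) is the principal characteristic group, giving the suffix -oic acid.
The numbering direction is chosen so that the carboxylic acid carbon is C-1 by definition.
That gives a bromo group at C-5; a chloro group at C-4; an ethyl group at C-4.
The substituents are ordered alphabetically, ignoring any di-/tri- multipliers.
The name is 5-bromo-4-chloro-4-ethylheptanoic acid.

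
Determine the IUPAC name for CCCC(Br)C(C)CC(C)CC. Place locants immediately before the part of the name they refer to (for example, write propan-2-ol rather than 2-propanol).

6-bromo-3,5-dimethylnonane

The longest continuous carbon chain has 9 atoms, so the parent hydride is nonane.
Choose the numbering such that the substituent locant set {3,5,6} is lower than {4,5,7} at the first point of difference.
With this numbering: a bromo group at C-6; methyl groups at C-3 and C-5.
Prefixes are listed alphabetically: bromo, methyl.
Putting it together: 6-bromo-3,5-dimethylnonane.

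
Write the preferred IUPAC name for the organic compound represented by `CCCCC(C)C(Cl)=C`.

The longest chain bearing the multiple bond is 7 carbons long (heptane).
The chain contains a C=C double bond, so the unsaturation ending is -ene.
Number the chain so that numbering from this end puts the double bond at C-1 rather than C-6.
With this numbering: the double bond between C-1 and C-2; a chloro group at C-2; a methyl group at C-3.
Prefixes are listed alphabetically: chloro, methyl.
The name is 2-chloro-3-methylhept-1-ene.

2-chloro-3-methylhept-1-ene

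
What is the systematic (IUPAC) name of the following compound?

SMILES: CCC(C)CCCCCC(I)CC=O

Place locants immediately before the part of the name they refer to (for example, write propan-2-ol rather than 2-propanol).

3-iodo-9-methylundecanal

Counting along the main chain through the –CHO group gives 11 carbons: the parent is undecane.
The highest-priority functional group is an aldehyde (terminal –CHO), so the name ends in -al.
Number the chain so that the aldehyde carbon is C-1 by definition.
That gives an iodo group at C-3; a methyl group at C-9.
Prefixes are listed alphabetically: iodo, methyl.
Assembling the pieces gives 3-iodo-9-methylundecanal.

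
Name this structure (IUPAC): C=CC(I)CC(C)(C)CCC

3-iodo-5,5-dimethyloct-1-ene

The longest chain bearing the multiple bond is 8 carbons long (octane).
There is one C=C double bond, indicated by the ending -ene.
Choose the numbering such that numbering from this end puts the double bond at C-1 rather than C-7.
This places the double bond between C-1 and C-2; an iodo group at C-3; two methyl groups at C-5.
The substituents are ordered alphabetically, ignoring any di-/tri- multipliers.
The name is 3-iodo-5,5-dimethyloct-1-ene.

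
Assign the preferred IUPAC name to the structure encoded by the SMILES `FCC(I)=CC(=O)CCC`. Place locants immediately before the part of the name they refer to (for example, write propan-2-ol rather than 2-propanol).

Counting along the main chain through the carbonyl and the multiple bond gives 7 carbons: the parent is heptane.
The highest-priority functional group is a ketone (C=O on an internal carbon), so the name ends in -one.
There is one C=C double bond, indicated by the ending -ene.
The numbering direction is chosen so that numbering from this end puts the double bond at C-2 rather than C-5.
That gives the carbonyl at C-4; the double bond between C-2 and C-3; a fluoro group at C-1; an iodo group at C-2.
Prefixes are listed alphabetically: fluoro, iodo.
Putting it together: 1-fluoro-2-iodohept-2-en-4-one.

1-fluoro-2-iodohept-2-en-4-one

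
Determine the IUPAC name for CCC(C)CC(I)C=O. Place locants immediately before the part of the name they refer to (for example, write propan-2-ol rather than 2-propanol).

Counting along the main chain through the –CHO group gives 6 carbons: the parent is hexane.
The principal characteristic group is an aldehyde (terminal –CHO), named with the suffix -al.
Number the chain so that the aldehyde carbon is C-1 by definition.
With this numbering: an iodo group at C-2; a methyl group at C-4.
Prefixes are listed alphabetically: iodo, methyl.
The name is 2-iodo-4-methylhexanal.

2-iodo-4-methylhexanal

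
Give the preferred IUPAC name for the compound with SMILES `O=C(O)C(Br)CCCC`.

The longest chain bearing the –COOH group is 6 carbons long (hexane).
A carboxylic acid (terminal –COOH) is the principal characteristic group, giving the suffix -oic acid.
Number the chain so that the carboxylic acid carbon is C-1 by definition.
This places a bromo group at C-2.
Assembling the pieces gives 2-bromohexanoic acid.

2-bromohexanoic acid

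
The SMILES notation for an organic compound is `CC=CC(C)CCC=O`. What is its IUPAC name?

4-methylhept-5-enal

The longest carbon chain that includes the –CHO group and the multiple bond has 7 carbons, so the parent hydride is heptane.
The highest-priority functional group is an aldehyde (terminal –CHO), so the name ends in -al.
A C=C double bond in the chain gives the infix -ene-.
The numbering direction is chosen so that the aldehyde carbon is C-1 by definition.
That gives the double bond between C-5 and C-6; a methyl group at C-4.
The name is 4-methylhept-5-enal.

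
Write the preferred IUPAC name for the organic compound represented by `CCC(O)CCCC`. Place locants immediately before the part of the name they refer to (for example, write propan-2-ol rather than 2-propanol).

The longest carbon chain that includes the –OH group has 7 carbons, so the parent hydride is heptane.
The principal characteristic group is an alcohol (–OH), named with the suffix -ol.
Number the chain so that numbering from this end puts the hydroxyl group at C-3 rather than C-5.
That gives the hydroxyl at C-3.
Putting it together: heptan-3-ol.

heptan-3-ol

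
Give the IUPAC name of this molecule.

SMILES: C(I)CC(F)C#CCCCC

The longest carbon chain that includes the multiple bond has 9 carbons, so the parent hydride is nonane.
The chain contains a C≡C triple bond, so the unsaturation ending is -yne.
The numbering direction is chosen so that numbering from this end puts the triple bond at C-4 rather than C-5.
With this numbering: the triple bond between C-4 and C-5; a fluoro group at C-3; an iodo group at C-1.
Substituent prefixes are cited in alphabetical order (multiplying prefixes like di-/tri- are ignored for ordering).
Putting it together: 3-fluoro-1-iodonon-4-yne.

3-fluoro-1-iodonon-4-yne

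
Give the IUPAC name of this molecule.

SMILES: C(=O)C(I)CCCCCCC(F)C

9-fluoro-2-iododecanal

The longest carbon chain that includes the –CHO group has 10 carbons, so the parent hydride is decane.
The principal characteristic group is an aldehyde (terminal –CHO), named with the suffix -al.
The numbering direction is chosen so that the aldehyde carbon is C-1 by definition.
That gives a fluoro group at C-9; an iodo group at C-2.
Prefixes are listed alphabetically: fluoro, iodo.
The name is 9-fluoro-2-iododecanal.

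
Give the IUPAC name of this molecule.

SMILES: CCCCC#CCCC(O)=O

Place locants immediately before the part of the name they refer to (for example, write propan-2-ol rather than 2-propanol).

non-4-ynoic acid

Counting along the main chain through the –COOH group and the multiple bond gives 9 carbons: the parent is nonane.
The principal characteristic group is a carboxylic acid (terminal –COOH), named with the suffix -oic acid.
The chain contains a C≡C triple bond, so the unsaturation ending is -yne.
Choose the numbering such that the carboxylic acid carbon is C-1 by definition.
That gives the triple bond between C-4 and C-5.
Assembling the pieces gives non-4-ynoic acid.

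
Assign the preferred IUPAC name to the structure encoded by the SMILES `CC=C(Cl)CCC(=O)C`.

5-chlorohept-5-en-2-one

Counting along the main chain through the carbonyl and the multiple bond gives 7 carbons: the parent is heptane.
The principal characteristic group is a ketone (C=O on an internal carbon), named with the suffix -one.
A C=C double bond in the chain gives the infix -ene-.
The numbering direction is chosen so that numbering from this end puts the carbonyl group at C-2 rather than C-6.
That gives the carbonyl at C-2; the double bond between C-5 and C-6; a chloro group at C-5.
Assembling the pieces gives 5-chlorohept-5-en-2-one.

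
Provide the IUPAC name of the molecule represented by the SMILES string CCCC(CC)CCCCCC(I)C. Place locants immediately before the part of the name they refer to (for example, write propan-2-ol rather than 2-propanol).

The longest continuous carbon chain has 11 atoms, so the parent hydride is undecane.
Number the chain so that the substituent locant set {2,8} is lower than {4,10} at the first point of difference.
That gives an ethyl group at C-8; an iodo group at C-2.
Prefixes are listed alphabetically: ethyl, iodo.
Putting it together: 8-ethyl-2-iodoundecane.

8-ethyl-2-iodoundecane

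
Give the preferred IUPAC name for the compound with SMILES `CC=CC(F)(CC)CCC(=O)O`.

Counting along the main chain through the –COOH group and the multiple bond gives 7 carbons: the parent is heptane.
The principal characteristic group is a carboxylic acid (terminal –COOH), named with the suffix -oic acid.
The chain contains a C=C double bond, so the unsaturation ending is -ene.
Number the chain so that the carboxylic acid carbon is C-1 by definition.
That gives the double bond between C-5 and C-6; an ethyl group at C-4; a fluoro group at C-4.
Prefixes are listed alphabetically: ethyl, fluoro.
Putting it together: 4-ethyl-4-fluorohept-5-enoic acid.

4-ethyl-4-fluorohept-5-enoic acid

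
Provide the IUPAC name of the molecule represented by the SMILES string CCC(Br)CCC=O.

4-bromohexanal

The longest chain bearing the –CHO group is 6 carbons long (hexane).
An aldehyde (terminal –CHO) is the principal characteristic group, giving the suffix -al.
Number the chain so that the aldehyde carbon is C-1 by definition.
This places a bromo group at C-4.
Putting it together: 4-bromohexanal.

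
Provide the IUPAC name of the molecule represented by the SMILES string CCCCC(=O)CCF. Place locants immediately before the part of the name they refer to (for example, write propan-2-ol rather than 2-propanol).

The longest carbon chain that includes the carbonyl has 7 carbons, so the parent hydride is heptane.
A ketone (C=O on an internal carbon) is the principal characteristic group, giving the suffix -one.
Choose the numbering such that numbering from this end puts the carbonyl group at C-3 rather than C-5.
That gives the carbonyl at C-3; a fluoro group at C-1.
Assembling the pieces gives 1-fluoroheptan-3-one.

1-fluoroheptan-3-one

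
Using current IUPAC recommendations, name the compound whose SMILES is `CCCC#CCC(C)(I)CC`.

7-iodo-7-methylnon-4-yne

Counting along the main chain through the multiple bond gives 9 carbons: the parent is nonane.
A C≡C triple bond in the chain gives the infix -yne-.
Choose the numbering such that numbering from this end puts the triple bond at C-4 rather than C-5.
This places the triple bond between C-4 and C-5; an iodo group at C-7; a methyl group at C-7.
The substituents are ordered alphabetically, ignoring any di-/tri- multipliers.
Assembling the pieces gives 7-iodo-7-methylnon-4-yne.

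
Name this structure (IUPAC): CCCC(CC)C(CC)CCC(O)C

5,6-diethylnonan-2-ol

The longest carbon chain that includes the –OH group has 9 carbons, so the parent hydride is nonane.
The principal characteristic group is an alcohol (–OH), named with the suffix -ol.
The numbering direction is chosen so that numbering from this end puts the hydroxyl group at C-2 rather than C-8.
This places the hydroxyl at C-2; ethyl groups at C-5 and C-6.
The name is 5,6-diethylnonan-2-ol.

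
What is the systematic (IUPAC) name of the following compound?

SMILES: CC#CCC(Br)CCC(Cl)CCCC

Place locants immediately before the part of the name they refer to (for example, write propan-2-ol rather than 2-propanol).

The longest carbon chain that includes the multiple bond has 12 carbons, so the parent hydride is dodecane.
A C≡C triple bond in the chain gives the infix -yne-.
Number the chain so that numbering from this end puts the triple bond at C-2 rather than C-10.
With this numbering: the triple bond between C-2 and C-3; a bromo group at C-5; a chloro group at C-8.
Prefixes are listed alphabetically: bromo, chloro.
Putting it together: 5-bromo-8-chlorododec-2-yne.

5-bromo-8-chlorododec-2-yne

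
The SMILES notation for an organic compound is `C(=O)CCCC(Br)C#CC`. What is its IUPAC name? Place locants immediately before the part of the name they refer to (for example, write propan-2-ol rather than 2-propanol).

5-bromooct-6-ynal

The longest carbon chain that includes the –CHO group and the multiple bond has 8 carbons, so the parent hydride is octane.
The highest-priority functional group is an aldehyde (terminal –CHO), so the name ends in -al.
A C≡C triple bond in the chain gives the infix -yne-.
The numbering direction is chosen so that the aldehyde carbon is C-1 by definition.
That gives the triple bond between C-6 and C-7; a bromo group at C-5.
Assembling the pieces gives 5-bromooct-6-ynal.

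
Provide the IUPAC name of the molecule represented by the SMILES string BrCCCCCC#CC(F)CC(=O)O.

The longest chain bearing the –COOH group and the multiple bond is 10 carbons long (decane).
A carboxylic acid (terminal –COOH) is the principal characteristic group, giving the suffix -oic acid.
A C≡C triple bond in the chain gives the infix -yne-.
The numbering direction is chosen so that the carboxylic acid carbon is C-1 by definition.
With this numbering: the triple bond between C-4 and C-5; a bromo group at C-10; a fluoro group at C-3.
The substituents are ordered alphabetically, ignoring any di-/tri- multipliers.
Putting it together: 10-bromo-3-fluorodec-4-ynoic acid.

10-bromo-3-fluorodec-4-ynoic acid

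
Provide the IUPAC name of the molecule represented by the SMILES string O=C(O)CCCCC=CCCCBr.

The longest carbon chain that includes the –COOH group and the multiple bond has 10 carbons, so the parent hydride is decane.
A carboxylic acid (terminal –COOH) is the principal characteristic group, giving the suffix -oic acid.
The chain contains a C=C double bond, so the unsaturation ending is -ene.
Choose the numbering such that the carboxylic acid carbon is C-1 by definition.
With this numbering: the double bond between C-6 and C-7; a bromo group at C-10.
The name is 10-bromodec-6-enoic acid.

10-bromodec-6-enoic acid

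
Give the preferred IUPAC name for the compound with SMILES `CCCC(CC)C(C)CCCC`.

4-ethyl-5-methylnonane

The longest continuous carbon chain has 9 atoms, so the parent hydride is nonane.
The numbering direction is chosen so that the substituent locant set {4,5} is lower than {5,6} at the first point of difference.
With this numbering: an ethyl group at C-4; a methyl group at C-5.
The substituents are ordered alphabetically, ignoring any di-/tri- multipliers.
Putting it together: 4-ethyl-5-methylnonane.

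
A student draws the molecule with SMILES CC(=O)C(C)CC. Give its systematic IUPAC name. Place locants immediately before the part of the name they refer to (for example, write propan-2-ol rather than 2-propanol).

3-methylpentan-2-one

Counting along the main chain through the carbonyl gives 5 carbons: the parent is pentane.
A ketone (C=O on an internal carbon) is the principal characteristic group, giving the suffix -one.
The numbering direction is chosen so that numbering from this end puts the carbonyl group at C-2 rather than C-4.
With this numbering: the carbonyl at C-2; a methyl group at C-3.
Assembling the pieces gives 3-methylpentan-2-one.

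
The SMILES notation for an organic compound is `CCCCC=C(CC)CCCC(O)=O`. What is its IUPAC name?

Counting along the main chain through the –COOH group and the multiple bond gives 10 carbons: the parent is decane.
The principal characteristic group is a carboxylic acid (terminal –COOH), named with the suffix -oic acid.
The chain contains a C=C double bond, so the unsaturation ending is -ene.
Number the chain so that the carboxylic acid carbon is C-1 by definition.
With this numbering: the double bond between C-5 and C-6; an ethyl group at C-5.
The name is 5-ethyldec-5-enoic acid.

5-ethyldec-5-enoic acid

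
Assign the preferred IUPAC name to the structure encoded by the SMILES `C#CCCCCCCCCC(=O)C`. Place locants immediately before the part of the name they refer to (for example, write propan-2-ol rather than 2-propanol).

The longest carbon chain that includes the carbonyl and the multiple bond has 12 carbons, so the parent hydride is dodecane.
The principal characteristic group is a ketone (C=O on an internal carbon), named with the suffix -one.
The chain contains a C≡C triple bond, so the unsaturation ending is -yne.
Choose the numbering such that numbering from this end puts the carbonyl group at C-2 rather than C-11.
With this numbering: the carbonyl at C-2; the triple bond between C-11 and C-12.
The name is dodec-11-yn-2-one.

dodec-11-yn-2-one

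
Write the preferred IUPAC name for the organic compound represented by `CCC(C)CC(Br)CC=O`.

3-bromo-5-methylheptanal

The longest chain bearing the –CHO group is 7 carbons long (heptane).
The principal characteristic group is an aldehyde (terminal –CHO), named with the suffix -al.
The numbering direction is chosen so that the aldehyde carbon is C-1 by definition.
That gives a bromo group at C-3; a methyl group at C-5.
Prefixes are listed alphabetically: bromo, methyl.
The name is 3-bromo-5-methylheptanal.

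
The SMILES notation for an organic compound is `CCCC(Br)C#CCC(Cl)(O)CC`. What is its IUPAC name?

7-bromo-3-chlorodec-5-yn-3-ol

The longest carbon chain that includes the –OH group and the multiple bond has 10 carbons, so the parent hydride is decane.
The highest-priority functional group is an alcohol (–OH), so the name ends in -ol.
There is one C≡C triple bond, indicated by the ending -yne.
The numbering direction is chosen so that numbering from this end puts the hydroxyl group at C-3 rather than C-8.
With this numbering: the hydroxyl at C-3; the triple bond between C-5 and C-6; a bromo group at C-7; a chloro group at C-3.
The substituents are ordered alphabetically, ignoring any di-/tri- multipliers.
Assembling the pieces gives 7-bromo-3-chlorodec-5-yn-3-ol.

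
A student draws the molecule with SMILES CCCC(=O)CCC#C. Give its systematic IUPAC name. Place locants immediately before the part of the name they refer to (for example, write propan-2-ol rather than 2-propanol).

Counting along the main chain through the carbonyl and the multiple bond gives 8 carbons: the parent is octane.
A ketone (C=O on an internal carbon) is the principal characteristic group, giving the suffix -one.
The chain contains a C≡C triple bond, so the unsaturation ending is -yne.
Choose the numbering such that numbering from this end puts the carbonyl group at C-4 rather than C-5.
This places the carbonyl at C-4; the triple bond between C-7 and C-8.
Assembling the pieces gives oct-7-yn-4-one.

oct-7-yn-4-one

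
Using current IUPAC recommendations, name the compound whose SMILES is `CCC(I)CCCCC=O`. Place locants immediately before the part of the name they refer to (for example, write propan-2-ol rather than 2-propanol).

The longest carbon chain that includes the –CHO group has 8 carbons, so the parent hydride is octane.
An aldehyde (terminal –CHO) is the principal characteristic group, giving the suffix -al.
Choose the numbering such that the aldehyde carbon is C-1 by definition.
With this numbering: an iodo group at C-6.
Putting it together: 6-iodooctanal.

6-iodooctanal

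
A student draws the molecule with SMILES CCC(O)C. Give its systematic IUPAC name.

butan-2-ol

The longest carbon chain that includes the –OH group has 4 carbons, so the parent hydride is butane.
The highest-priority functional group is an alcohol (–OH), so the name ends in -ol.
Number the chain so that numbering from this end puts the hydroxyl group at C-2 rather than C-3.
With this numbering: the hydroxyl at C-2.
Assembling the pieces gives butan-2-ol.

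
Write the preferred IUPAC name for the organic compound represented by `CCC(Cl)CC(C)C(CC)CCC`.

3-chloro-6-ethyl-5-methylnonane

The longest continuous carbon chain has 9 atoms, so the parent hydride is nonane.
Choose the numbering such that the substituent locant set {3,5,6} is lower than {4,5,7} at the first point of difference.
That gives a chloro group at C-3; an ethyl group at C-6; a methyl group at C-5.
Prefixes are listed alphabetically: chloro, ethyl, methyl.
The name is 3-chloro-6-ethyl-5-methylnonane.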